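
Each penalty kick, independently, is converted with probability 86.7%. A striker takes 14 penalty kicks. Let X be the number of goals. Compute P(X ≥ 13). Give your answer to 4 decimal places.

0.4268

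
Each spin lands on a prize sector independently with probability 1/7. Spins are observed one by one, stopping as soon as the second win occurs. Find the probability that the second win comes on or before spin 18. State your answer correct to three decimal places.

Finishing within 18 spins ⇔ at least 2 successes in the first 18. With X ~ Binomial(18, 0.142857), P(Y ≤ 18) = 1 − P(X ≤ 1).
  k=0: C(18,0)·0.142857^0·0.857143^18 = 0.06237
  k=1: C(18,1)·0.142857^1·0.857143^17 = 0.18710
1 − 0.24947 = 0.75053

0.751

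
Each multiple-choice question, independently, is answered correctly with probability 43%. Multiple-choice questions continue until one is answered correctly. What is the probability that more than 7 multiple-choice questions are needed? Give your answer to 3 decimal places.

0.020

Y = number of multiple-choice questions to the first success; geometric, p = 0.43.
P(Y > 7) = P(first 7 all fail) = (1−p)^7 = 0.01955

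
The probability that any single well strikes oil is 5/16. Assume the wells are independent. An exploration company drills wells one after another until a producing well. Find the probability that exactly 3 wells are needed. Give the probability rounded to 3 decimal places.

Geometric (trials to first success), p = 0.3125.
P(Y = 3) = (1−p)^2 · p = 0.47266 · 0.3125 = 0.14771

0.148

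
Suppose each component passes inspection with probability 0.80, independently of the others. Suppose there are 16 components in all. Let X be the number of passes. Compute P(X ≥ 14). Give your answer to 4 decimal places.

0.3518

X ~ Binomial(16, 0.80); P(X ≥ 14) = Σ C(16,k) p^k (1−p)^(16−k) over k:
  k=14: C(16,14)·0.80^14·0.20^2 = 0.211106
  k=15: C(16,15)·0.80^15·0.20^1 = 0.112590
  k=16: C(16,16)·0.80^16·0.20^0 = 0.028147
Total = 0.351844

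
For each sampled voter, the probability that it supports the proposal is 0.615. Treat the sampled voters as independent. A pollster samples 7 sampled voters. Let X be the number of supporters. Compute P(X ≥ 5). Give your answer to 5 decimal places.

X ~ Binomial(7, 0.615); P(X ≥ 5) = Σ C(7,k) p^k (1−p)^(7−k) over k:
  k=5: C(7,5)·0.615^5·0.385^2 = 0.2738523
  k=6: C(7,6)·0.615^6·0.385^1 = 0.1458174
  k=7: C(7,7)·0.615^7·0.385^0 = 0.0332756
Total = 0.4529453

0.45295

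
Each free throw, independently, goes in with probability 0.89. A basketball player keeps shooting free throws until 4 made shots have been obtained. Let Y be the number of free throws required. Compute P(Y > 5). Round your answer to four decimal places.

0.0965

Needing more than 5 free throws ⇔ fewer than 4 successes in the first 5. With X ~ Binomial(5, 0.89), P(Y > 5) = P(X ≤ 3).
  k=0: C(5,0)·0.89^0·0.11^5 = 0.000016
  k=1: C(5,1)·0.89^1·0.11^4 = 0.000652
  k=2: C(5,2)·0.89^2·0.11^3 = 0.010543
  k=3: C(5,3)·0.89^3·0.11^2 = 0.085301
P(X ≤ 3) = 0.096512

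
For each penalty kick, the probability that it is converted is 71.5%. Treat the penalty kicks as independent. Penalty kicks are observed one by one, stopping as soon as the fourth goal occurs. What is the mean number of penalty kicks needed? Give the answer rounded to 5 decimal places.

5.59441

Y = total penalty kicks until the fourth success; negative binomial with r=4, p=0.715.
E[Y] = r / p = 4 / 0.715 = 5.5944056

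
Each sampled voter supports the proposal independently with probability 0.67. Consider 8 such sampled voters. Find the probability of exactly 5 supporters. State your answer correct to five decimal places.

X ~ Binomial(n=8, p=0.67).
P(X=5) = C(8,5) · p^5 · (1−p)^3
= 56 · 0.13501 · 0.035937 = 0.2717089

0.27171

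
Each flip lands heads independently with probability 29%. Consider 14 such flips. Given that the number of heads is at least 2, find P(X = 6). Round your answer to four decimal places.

X ~ Binomial(14, 0.29). Want P(X=6 | X≥2) = P(X=6) / P(X≥2).
P(X=6) = C(14,6)·0.29^6·0.71^8 = 0.115348
P(X≥2) = 1 − 0.008272 − 0.047303 = 0.944425
Ratio = 0.115348 / 0.944425 = 0.122136

0.1221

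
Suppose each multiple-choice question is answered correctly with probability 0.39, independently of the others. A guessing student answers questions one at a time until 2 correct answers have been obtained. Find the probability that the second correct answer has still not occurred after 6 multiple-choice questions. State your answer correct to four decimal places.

Needing more than 6 multiple-choice questions ⇔ fewer than 2 successes in the first 6. With X ~ Binomial(6, 0.39), P(Y > 6) = P(X ≤ 1).
  k=0: C(6,0)·0.39^0·0.61^6 = 0.051520
  k=1: C(6,1)·0.39^1·0.61^5 = 0.197636
P(X ≤ 1) = 0.249156

0.2492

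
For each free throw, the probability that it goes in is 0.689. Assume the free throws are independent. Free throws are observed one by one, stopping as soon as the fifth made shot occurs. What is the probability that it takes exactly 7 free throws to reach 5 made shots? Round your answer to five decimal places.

0.22527

Y = trial on which the fifth success occurs; negative binomial, r=5, p=0.689.
P(Y=7) = C(6,4) · p^5 · (1−p)^2
= 15 · 0.15527 · 0.096721 = 0.2252725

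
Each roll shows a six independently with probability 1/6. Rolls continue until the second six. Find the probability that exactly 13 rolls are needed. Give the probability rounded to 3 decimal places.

Y = trial on which the second success occurs; negative binomial, r=2, p=0.166667.
P(Y=13) = C(12,1) · p^2 · (1−p)^11
= 12 · 0.027778 · 0.13459 = 0.04486

0.045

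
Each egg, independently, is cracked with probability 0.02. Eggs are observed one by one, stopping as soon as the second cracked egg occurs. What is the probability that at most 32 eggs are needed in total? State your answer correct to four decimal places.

Finishing within 32 eggs ⇔ at least 2 successes in the first 32. With X ~ Binomial(32, 0.02), P(Y ≤ 32) = 1 − P(X ≤ 1).
  k=0: C(32,0)·0.02^0·0.98^32 = 0.523883
  k=1: C(32,1)·0.02^1·0.98^31 = 0.342128
1 − 0.866011 = 0.133989

0.1340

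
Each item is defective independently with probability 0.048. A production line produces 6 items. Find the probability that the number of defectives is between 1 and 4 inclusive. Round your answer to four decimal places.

X ~ Binomial(6, 0.048); P(1 ≤ X ≤ 4) = Σ C(6,k) p^k (1−p)^(6−k) over k:
  k=1: C(6,1)·0.048^1·0.952^5 = 0.225205
  k=2: C(6,2)·0.048^2·0.952^4 = 0.028387
  k=3: C(6,3)·0.048^3·0.952^3 = 0.001908
  k=4: C(6,4)·0.048^4·0.952^2 = 0.000072
Total = 0.255572

0.2556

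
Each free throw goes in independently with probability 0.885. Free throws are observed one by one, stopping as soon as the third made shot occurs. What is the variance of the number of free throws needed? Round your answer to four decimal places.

Y = total free throws until the third success; negative binomial with r=3, p=0.885.
Var(Y) = r(1−p)/p² = 3·0.115 / 0.885² = 0.440486

0.4405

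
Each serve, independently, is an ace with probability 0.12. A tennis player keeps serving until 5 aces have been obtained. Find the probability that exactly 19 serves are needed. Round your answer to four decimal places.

Y = trial on which the fifth success occurs; negative binomial, r=5, p=0.12.
P(Y=19) = C(18,4) · p^5 · (1−p)^14
= 3060 · 2.4883e-05 · 0.16702 = 0.012717

0.0127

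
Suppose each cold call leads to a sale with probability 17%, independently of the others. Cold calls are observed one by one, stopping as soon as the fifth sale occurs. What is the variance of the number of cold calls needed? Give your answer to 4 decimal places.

143.5986

Y = total cold calls until the fifth success; negative binomial with r=5, p=0.17.
Var(Y) = r(1−p)/p² = 5·0.83 / 0.17² = 143.598616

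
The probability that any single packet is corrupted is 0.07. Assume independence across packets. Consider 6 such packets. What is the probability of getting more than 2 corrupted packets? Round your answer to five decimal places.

X ~ Binomial(6, 0.07); P(X ≥ 3) = Σ C(6,k) p^k (1−p)^(6−k) over k:
  k=3: C(6,3)·0.07^3·0.93^3 = 0.0055179
  k=4: C(6,4)·0.07^4·0.93^2 = 0.0003115
  k=5: C(6,5)·0.07^5·0.93^1 = 0.0000094
  k=6: C(6,6)·0.07^6·0.93^0 = 0.0000001
Total = 0.0058389

0.00584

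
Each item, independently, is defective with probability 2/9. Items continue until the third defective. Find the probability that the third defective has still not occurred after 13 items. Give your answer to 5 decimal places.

0.42240

Needing more than 13 items ⇔ fewer than 3 successes in the first 13. With X ~ Binomial(13, 0.222222), P(Y > 13) = P(X ≤ 2).
  k=0: C(13,0)·0.222222^0·0.777778^13 = 0.0381173
  k=1: C(13,1)·0.222222^1·0.777778^12 = 0.1415785
  k=2: C(13,2)·0.222222^2·0.777778^11 = 0.2427059
P(X ≤ 2) = 0.4224017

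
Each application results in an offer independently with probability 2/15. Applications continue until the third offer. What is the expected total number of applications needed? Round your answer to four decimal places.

22.5000

Y = total applications until the third success; negative binomial with r=3, p=0.133333.
E[Y] = r / p = 3 / 0.133333 = 22.500000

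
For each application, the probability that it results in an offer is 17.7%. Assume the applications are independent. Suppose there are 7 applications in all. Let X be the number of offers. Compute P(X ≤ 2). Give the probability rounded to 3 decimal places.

X ~ Binomial(7, 0.177); P(X ≤ 2) = Σ C(7,k) p^k (1−p)^(7−k) over k:
  k=0: C(7,0)·0.177^0·0.823^7 = 0.25574
  k=1: C(7,1)·0.177^1·0.823^6 = 0.38501
  k=2: C(7,2)·0.177^2·0.823^5 = 0.24841
Total = 0.88916

0.889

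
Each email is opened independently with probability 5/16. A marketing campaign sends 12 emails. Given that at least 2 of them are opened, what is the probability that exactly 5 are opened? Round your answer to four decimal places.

X ~ Binomial(12, 0.3125). Want P(X=5 | X≥2) = P(X=5) / P(X≥2).
P(X=5) = C(12,5)·0.3125^5·0.6875^7 = 0.171350
P(X≥2) = 1 − 0.011150 − 0.060818 = 0.928032
Ratio = 0.171350 / 0.928032 = 0.184638

0.1846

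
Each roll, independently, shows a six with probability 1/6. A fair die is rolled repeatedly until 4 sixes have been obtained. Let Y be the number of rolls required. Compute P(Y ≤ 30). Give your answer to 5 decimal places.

Finishing within 30 rolls ⇔ at least 4 successes in the first 30. With X ~ Binomial(30, 0.166667), P(Y ≤ 30) = 1 − P(X ≤ 3).
  k=0: C(30,0)·0.166667^0·0.833333^30 = 0.0042127
  k=1: C(30,1)·0.166667^1·0.833333^29 = 0.0252763
  k=2: C(30,2)·0.166667^2·0.833333^28 = 0.0733013
  k=3: C(30,3)·0.166667^3·0.833333^27 = 0.1368292
1 − 0.2396195 = 0.7603805

0.76038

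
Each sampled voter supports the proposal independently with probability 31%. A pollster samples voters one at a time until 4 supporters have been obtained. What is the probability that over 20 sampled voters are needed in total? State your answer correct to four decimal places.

Needing more than 20 sampled voters ⇔ fewer than 4 successes in the first 20. With X ~ Binomial(20, 0.31), P(Y > 20) = P(X ≤ 3).
  k=0: C(20,0)·0.31^0·0.69^20 = 0.000598
  k=1: C(20,1)·0.31^1·0.69^19 = 0.005377
  k=2: C(20,2)·0.31^2·0.69^18 = 0.022949
  k=3: C(20,3)·0.31^3·0.69^17 = 0.061862
P(X ≤ 3) = 0.090786

0.0908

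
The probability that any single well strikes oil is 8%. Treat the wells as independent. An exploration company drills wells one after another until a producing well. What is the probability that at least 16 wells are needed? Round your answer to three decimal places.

Y = number of wells to the first success; geometric, p = 0.08.
P(Y > 15) = P(first 15 all fail) = (1−p)^15 = 0.28630

0.286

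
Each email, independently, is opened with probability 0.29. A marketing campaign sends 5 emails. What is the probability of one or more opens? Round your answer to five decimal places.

P(at least one) = 1 − P(none) = 1 − (1 − 0.29)^5
= 1 − 0.1804229 = 0.8195771

0.81958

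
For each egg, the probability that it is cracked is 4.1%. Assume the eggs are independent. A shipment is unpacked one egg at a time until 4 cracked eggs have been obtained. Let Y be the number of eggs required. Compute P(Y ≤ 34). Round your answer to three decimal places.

0.049

Finishing within 34 eggs ⇔ at least 4 successes in the first 34. With X ~ Binomial(34, 0.041), P(Y ≤ 34) = 1 − P(X ≤ 3).
  k=0: C(34,0)·0.041^0·0.959^34 = 0.24090
  k=1: C(34,1)·0.041^1·0.959^33 = 0.35017
  k=2: C(34,2)·0.041^2·0.959^32 = 0.24702
  k=3: C(34,3)·0.041^3·0.959^31 = 0.11265
1 − 0.95073 = 0.04927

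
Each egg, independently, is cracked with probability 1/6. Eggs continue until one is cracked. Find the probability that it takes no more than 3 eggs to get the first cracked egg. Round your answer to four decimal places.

Y = number of eggs to the first success; geometric, p = 0.166667.
P(Y ≤ 3) = 1 − (1−p)^3 = 1 − 0.578704 = 0.421296

0.4213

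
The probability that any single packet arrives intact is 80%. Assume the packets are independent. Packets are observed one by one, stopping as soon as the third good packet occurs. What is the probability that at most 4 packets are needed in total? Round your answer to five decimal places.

Finishing within 4 packets ⇔ at least 3 successes in the first 4. With X ~ Binomial(4, 0.80), P(Y ≤ 4) = 1 − P(X ≤ 2).
  k=0: C(4,0)·0.80^0·0.20^4 = 0.0016000
  k=1: C(4,1)·0.80^1·0.20^3 = 0.0256000
  k=2: C(4,2)·0.80^2·0.20^2 = 0.1536000
1 − 0.1808000 = 0.8192000

0.81920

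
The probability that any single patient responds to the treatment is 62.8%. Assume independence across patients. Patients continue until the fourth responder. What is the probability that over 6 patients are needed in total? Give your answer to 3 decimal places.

0.398

Needing more than 6 patients ⇔ fewer than 4 successes in the first 6. With X ~ Binomial(6, 0.628), P(Y > 6) = P(X ≤ 3).
  k=0: C(6,0)·0.628^0·0.372^6 = 0.00265
  k=1: C(6,1)·0.628^1·0.372^5 = 0.02684
  k=2: C(6,2)·0.628^2·0.372^4 = 0.11329
  k=3: C(6,3)·0.628^3·0.372^3 = 0.25500
P(X ≤ 3) = 0.39778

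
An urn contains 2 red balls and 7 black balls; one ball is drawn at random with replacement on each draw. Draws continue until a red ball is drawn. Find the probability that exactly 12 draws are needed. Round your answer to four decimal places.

0.0140

Geometric (trials to first success), p = 0.222222.
P(Y = 12) = (1−p)^11 · p = 0.06301 · 0.222222 = 0.014002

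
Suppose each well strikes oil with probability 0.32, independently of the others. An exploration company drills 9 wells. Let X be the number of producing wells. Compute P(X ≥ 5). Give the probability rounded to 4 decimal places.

0.1252

X ~ Binomial(9, 0.32); P(X ≥ 5) = Σ C(9,k) p^k (1−p)^(9−k) over k:
  k=5: C(9,5)·0.32^5·0.68^4 = 0.090397
  k=6: C(9,6)·0.32^6·0.68^3 = 0.028360
  k=7: C(9,7)·0.32^7·0.68^2 = 0.005720
  k=8: C(9,8)·0.32^8·0.68^1 = 0.000673
  k=9: C(9,9)·0.32^9·0.68^0 = 0.000035
Total = 0.125185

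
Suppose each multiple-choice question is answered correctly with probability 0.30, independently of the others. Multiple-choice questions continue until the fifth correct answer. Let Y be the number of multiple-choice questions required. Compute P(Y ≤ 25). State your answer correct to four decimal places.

0.9095

Finishing within 25 multiple-choice questions ⇔ at least 5 successes in the first 25. With X ~ Binomial(25, 0.30), P(Y ≤ 25) = 1 − P(X ≤ 4).
  k=0: C(25,0)·0.30^0·0.70^25 = 0.000134
  k=1: C(25,1)·0.30^1·0.70^24 = 0.001437
  k=2: C(25,2)·0.30^2·0.70^23 = 0.007390
  k=3: C(25,3)·0.30^3·0.70^22 = 0.024280
  k=4: C(25,4)·0.30^4·0.70^21 = 0.057231
1 − 0.090472 = 0.909528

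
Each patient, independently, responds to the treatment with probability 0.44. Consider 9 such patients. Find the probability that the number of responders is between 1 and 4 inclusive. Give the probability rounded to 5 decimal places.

X ~ Binomial(9, 0.44); P(1 ≤ X ≤ 4) = Σ C(9,k) p^k (1−p)^(9−k) over k:
  k=1: C(9,1)·0.44^1·0.56^8 = 0.0383001
  k=2: C(9,2)·0.44^2·0.56^7 = 0.1203716
  k=3: C(9,3)·0.44^3·0.56^6 = 0.2206813
  k=4: C(9,4)·0.44^4·0.56^5 = 0.2600886
Total = 0.6394416

0.63944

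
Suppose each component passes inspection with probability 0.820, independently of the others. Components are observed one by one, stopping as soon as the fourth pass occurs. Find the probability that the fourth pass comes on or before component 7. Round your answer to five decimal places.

0.97687

Finishing within 7 components ⇔ at least 4 successes in the first 7. With X ~ Binomial(7, 0.82), P(Y ≤ 7) = 1 − P(X ≤ 3).
  k=0: C(7,0)·0.82^0·0.18^7 = 0.0000061
  k=1: C(7,1)·0.82^1·0.18^6 = 0.0001952
  k=2: C(7,2)·0.82^2·0.18^5 = 0.0026681
  k=3: C(7,3)·0.82^3·0.18^4 = 0.0202581
1 − 0.0231276 = 0.9768724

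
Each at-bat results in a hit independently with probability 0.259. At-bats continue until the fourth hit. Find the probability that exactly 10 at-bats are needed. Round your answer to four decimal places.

0.0626

Y = trial on which the fourth success occurs; negative binomial, r=4, p=0.259.
P(Y=10) = C(9,3) · p^4 · (1−p)^6
= 84 · 0.0044999 · 0.16554 = 0.062573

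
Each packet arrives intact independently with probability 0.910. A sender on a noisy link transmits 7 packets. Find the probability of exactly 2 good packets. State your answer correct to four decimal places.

X ~ Binomial(n=7, p=0.91).
P(X=2) = C(7,2) · p^2 · (1−p)^5
= 21 · 0.8281 · 5.9049e-06 = 0.000103

0.0001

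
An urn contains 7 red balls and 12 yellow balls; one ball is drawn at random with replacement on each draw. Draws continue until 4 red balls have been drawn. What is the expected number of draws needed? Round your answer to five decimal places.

Y = total draws until the fourth success; negative binomial with r=4, p=0.368421.
E[Y] = r / p = 4 / 0.368421 = 10.8571429

10.85714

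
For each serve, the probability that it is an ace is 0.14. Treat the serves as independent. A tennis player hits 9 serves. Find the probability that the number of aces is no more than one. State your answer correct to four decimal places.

X ~ Binomial(9, 0.14); P(X ≤ 1) = Σ C(9,k) p^k (1−p)^(9−k) over k:
  k=0: C(9,0)·0.14^0·0.86^9 = 0.257327
  k=1: C(9,1)·0.14^1·0.86^8 = 0.377015
Total = 0.634342

0.6343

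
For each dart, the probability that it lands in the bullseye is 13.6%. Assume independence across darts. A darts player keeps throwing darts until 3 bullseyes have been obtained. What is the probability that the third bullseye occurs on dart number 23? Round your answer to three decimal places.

0.031

Y = trial on which the third success occurs; negative binomial, r=3, p=0.136.
P(Y=23) = C(22,2) · p^3 · (1−p)^20
= 231 · 0.0025155 · 0.053737 = 0.03123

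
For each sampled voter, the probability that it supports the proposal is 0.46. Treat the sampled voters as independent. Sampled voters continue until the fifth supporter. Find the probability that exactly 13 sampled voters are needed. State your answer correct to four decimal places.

0.0737

Y = trial on which the fifth success occurs; negative binomial, r=5, p=0.46.
P(Y=13) = C(12,4) · p^5 · (1−p)^8
= 495 · 0.020596 · 0.0072302 = 0.073713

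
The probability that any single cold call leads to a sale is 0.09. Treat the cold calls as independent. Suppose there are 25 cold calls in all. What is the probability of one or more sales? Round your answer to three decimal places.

P(at least one) = 1 − P(none) = 1 − (1 − 0.09)^25
= 1 − 0.09463 = 0.90537

0.905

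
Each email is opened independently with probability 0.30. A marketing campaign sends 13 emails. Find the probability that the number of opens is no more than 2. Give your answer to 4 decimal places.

X ~ Binomial(13, 0.30); P(X ≤ 2) = Σ C(13,k) p^k (1−p)^(13−k) over k:
  k=0: C(13,0)·0.30^0·0.70^13 = 0.009689
  k=1: C(13,1)·0.30^1·0.70^12 = 0.053981
  k=2: C(13,2)·0.30^2·0.70^11 = 0.138808
Total = 0.202478

0.2025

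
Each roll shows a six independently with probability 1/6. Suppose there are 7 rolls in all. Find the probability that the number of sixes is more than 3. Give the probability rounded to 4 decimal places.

0.0176

X ~ Binomial(7, 0.166667); P(X ≥ 4) = Σ C(7,k) p^k (1−p)^(7−k) over k:
  k=4: C(7,4)·0.166667^4·0.833333^3 = 0.015629
  k=5: C(7,5)·0.166667^5·0.833333^2 = 0.001875
  k=6: C(7,6)·0.166667^6·0.833333^1 = 0.000125
  k=7: C(7,7)·0.166667^7·0.833333^0 = 0.000004
Total = 0.017633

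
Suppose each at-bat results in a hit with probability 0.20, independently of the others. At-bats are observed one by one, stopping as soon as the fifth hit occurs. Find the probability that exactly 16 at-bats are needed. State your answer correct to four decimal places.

0.0375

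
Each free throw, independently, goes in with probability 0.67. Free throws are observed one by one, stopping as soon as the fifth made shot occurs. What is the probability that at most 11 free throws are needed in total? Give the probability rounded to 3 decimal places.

0.963

Finishing within 11 free throws ⇔ at least 5 successes in the first 11. With X ~ Binomial(11, 0.67), P(Y ≤ 11) = 1 − P(X ≤ 4).
  k=0: C(11,0)·0.67^0·0.33^11 = 0.00001
  k=1: C(11,1)·0.67^1·0.33^10 = 0.00011
  k=2: C(11,2)·0.67^2·0.33^9 = 0.00115
  k=3: C(11,3)·0.67^3·0.33^8 = 0.00698
  k=4: C(11,4)·0.67^4·0.33^7 = 0.02834
1 − 0.03658 = 0.96342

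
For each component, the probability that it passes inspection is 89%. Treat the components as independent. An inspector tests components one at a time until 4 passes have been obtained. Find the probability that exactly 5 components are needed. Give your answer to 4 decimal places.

0.2761

Y = trial on which the fourth success occurs; negative binomial, r=4, p=0.89.
P(Y=5) = C(4,3) · p^4 · (1−p)^1
= 4 · 0.62742 · 0.11 = 0.276066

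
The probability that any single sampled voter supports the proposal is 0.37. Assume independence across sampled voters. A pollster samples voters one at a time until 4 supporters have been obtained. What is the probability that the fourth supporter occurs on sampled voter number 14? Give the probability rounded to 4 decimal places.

0.0528

Y = trial on which the fourth success occurs; negative binomial, r=4, p=0.37.
P(Y=14) = C(13,3) · p^4 · (1−p)^10
= 286 · 0.018742 · 0.0098493 = 0.052793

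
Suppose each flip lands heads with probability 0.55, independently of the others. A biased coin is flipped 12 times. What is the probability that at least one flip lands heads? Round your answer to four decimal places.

P(at least one) = 1 − P(none) = 1 − (1 − 0.55)^12
= 1 − 0.000069 = 0.999931

0.9999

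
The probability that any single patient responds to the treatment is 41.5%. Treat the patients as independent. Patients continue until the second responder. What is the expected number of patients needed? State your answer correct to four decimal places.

Y = total patients until the second success; negative binomial with r=2, p=0.415.
E[Y] = r / p = 2 / 0.415 = 4.819277

4.8193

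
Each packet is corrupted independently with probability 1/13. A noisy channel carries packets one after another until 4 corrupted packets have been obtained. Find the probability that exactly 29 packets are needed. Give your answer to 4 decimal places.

0.0155

Y = trial on which the fourth success occurs; negative binomial, r=4, p=0.076923.
P(Y=29) = C(28,3) · p^4 · (1−p)^25
= 3276 · 3.5013e-05 · 0.13519 = 0.015507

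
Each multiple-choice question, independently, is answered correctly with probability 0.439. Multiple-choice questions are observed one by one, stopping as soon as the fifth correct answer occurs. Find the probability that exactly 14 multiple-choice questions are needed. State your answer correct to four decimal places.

0.0642

Y = trial on which the fifth success occurs; negative binomial, r=5, p=0.439.
P(Y=14) = C(13,4) · p^5 · (1−p)^9
= 715 · 0.016305 · 0.0055038 = 0.064164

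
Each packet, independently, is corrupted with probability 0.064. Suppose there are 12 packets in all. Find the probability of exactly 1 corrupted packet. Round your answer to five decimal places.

0.37102

X ~ Binomial(n=12, p=0.064).
P(X=1) = C(12,1) · p^1 · (1−p)^11
= 12 · 0.064 · 0.4831 = 0.3710185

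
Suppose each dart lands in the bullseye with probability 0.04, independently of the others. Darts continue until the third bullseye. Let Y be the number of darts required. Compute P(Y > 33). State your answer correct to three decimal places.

Needing more than 33 darts ⇔ fewer than 3 successes in the first 33. With X ~ Binomial(33, 0.04), P(Y > 33) = P(X ≤ 2).
  k=0: C(33,0)·0.04^0·0.96^33 = 0.25999
  k=1: C(33,1)·0.04^1·0.96^32 = 0.35748
  k=2: C(33,2)·0.04^2·0.96^31 = 0.23832
P(X ≤ 2) = 0.85579

0.856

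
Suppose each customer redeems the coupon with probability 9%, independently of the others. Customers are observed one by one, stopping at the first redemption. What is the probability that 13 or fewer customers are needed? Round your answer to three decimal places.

Y = number of customers to the first success; geometric, p = 0.09.
P(Y ≤ 13) = 1 − (1−p)^13 = 1 − 0.29345 = 0.70655

0.707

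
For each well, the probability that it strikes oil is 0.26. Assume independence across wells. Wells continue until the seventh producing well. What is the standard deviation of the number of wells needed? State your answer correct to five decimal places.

8.75370

Y = total wells until the seventh success; negative binomial with r=7, p=0.26.
SD(Y) = √[r(1−p)/p²] = √(76.6272189) = 8.7536974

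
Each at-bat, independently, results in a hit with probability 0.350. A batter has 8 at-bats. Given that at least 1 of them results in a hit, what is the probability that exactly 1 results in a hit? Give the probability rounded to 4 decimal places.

0.1418

X ~ Binomial(8, 0.35). Want P(X=1 | X≥1) = P(X=1) / P(X≥1).
P(X=1) = C(8,1)·0.35^1·0.65^7 = 0.137262
P(X≥1) = 1 − 0.031864 = 0.968136
Ratio = 0.137262 / 0.968136 = 0.141780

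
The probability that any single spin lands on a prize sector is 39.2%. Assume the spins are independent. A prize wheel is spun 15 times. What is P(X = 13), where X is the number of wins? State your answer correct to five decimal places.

0.00020

X ~ Binomial(n=15, p=0.392).
P(X=13) = C(15,13) · p^13 · (1−p)^2
= 105 · 5.1608e-06 · 0.36966 = 0.0002003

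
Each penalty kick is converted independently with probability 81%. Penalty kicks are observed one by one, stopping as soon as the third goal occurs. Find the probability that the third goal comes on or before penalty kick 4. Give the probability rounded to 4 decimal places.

Finishing within 4 penalty kicks ⇔ at least 3 successes in the first 4. With X ~ Binomial(4, 0.81), P(Y ≤ 4) = 1 − P(X ≤ 2).
  k=0: C(4,0)·0.81^0·0.19^4 = 0.001303
  k=1: C(4,1)·0.81^1·0.19^3 = 0.022223
  k=2: C(4,2)·0.81^2·0.19^2 = 0.142111
1 − 0.165638 = 0.834362

0.8344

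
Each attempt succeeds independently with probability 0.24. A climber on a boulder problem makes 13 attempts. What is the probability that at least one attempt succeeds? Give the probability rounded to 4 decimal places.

0.9718

P(at least one) = 1 − P(none) = 1 − (1 − 0.24)^13
= 1 − 0.028221 = 0.971779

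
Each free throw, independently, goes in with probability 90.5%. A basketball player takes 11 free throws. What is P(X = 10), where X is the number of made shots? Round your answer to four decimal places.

0.3851

X ~ Binomial(n=11, p=0.905).
P(X=10) = C(11,10) · p^10 · (1−p)^1
= 11 · 0.36854 · 0.095 = 0.385125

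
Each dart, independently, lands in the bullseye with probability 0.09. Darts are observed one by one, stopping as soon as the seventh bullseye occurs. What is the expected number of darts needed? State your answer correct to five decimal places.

Y = total darts until the seventh success; negative binomial with r=7, p=0.09.
E[Y] = r / p = 7 / 0.09 = 77.7777778

77.77778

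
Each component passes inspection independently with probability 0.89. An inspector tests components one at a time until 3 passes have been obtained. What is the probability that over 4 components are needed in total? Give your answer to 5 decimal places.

0.06239

Needing more than 4 components ⇔ fewer than 3 successes in the first 4. With X ~ Binomial(4, 0.89), P(Y > 4) = P(X ≤ 2).
  k=0: C(4,0)·0.89^0·0.11^4 = 0.0001464
  k=1: C(4,1)·0.89^1·0.11^3 = 0.0047384
  k=2: C(4,2)·0.89^2·0.11^2 = 0.0575065
P(X ≤ 2) = 0.0623912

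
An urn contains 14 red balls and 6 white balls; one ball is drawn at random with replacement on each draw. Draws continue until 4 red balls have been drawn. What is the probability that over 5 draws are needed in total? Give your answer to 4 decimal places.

0.4718

Needing more than 5 draws ⇔ fewer than 4 successes in the first 5. With X ~ Binomial(5, 0.70), P(Y > 5) = P(X ≤ 3).
  k=0: C(5,0)·0.70^0·0.30^5 = 0.002430
  k=1: C(5,1)·0.70^1·0.30^4 = 0.028350
  k=2: C(5,2)·0.70^2·0.30^3 = 0.132300
  k=3: C(5,3)·0.70^3·0.30^2 = 0.308700
P(X ≤ 3) = 0.471780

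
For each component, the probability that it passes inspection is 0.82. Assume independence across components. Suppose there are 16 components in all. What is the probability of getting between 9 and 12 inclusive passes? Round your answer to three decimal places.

0.319

X ~ Binomial(16, 0.82); P(9 ≤ X ≤ 12) = Σ C(16,k) p^k (1−p)^(16−k) over k:
  k=9: C(16,9)·0.82^9·0.18^7 = 0.01174
  k=10: C(16,10)·0.82^10·0.18^6 = 0.03744
  k=11: C(16,11)·0.82^11·0.18^5 = 0.09302
  k=12: C(16,12)·0.82^12·0.18^4 = 0.17657
Total = 0.31878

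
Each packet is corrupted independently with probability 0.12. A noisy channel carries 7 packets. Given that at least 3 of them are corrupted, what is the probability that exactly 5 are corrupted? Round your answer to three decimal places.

X ~ Binomial(7, 0.12). Want P(X=5 | X≥3) = P(X=5) / P(X≥3).
P(X=5) = C(7,5)·0.12^5·0.88^2 = 0.00040
P(X≥3) = 1 − 0.40868 − 0.39010 − 0.15959 = 0.04164
Ratio = 0.00040 / 0.04164 = 0.00972

0.010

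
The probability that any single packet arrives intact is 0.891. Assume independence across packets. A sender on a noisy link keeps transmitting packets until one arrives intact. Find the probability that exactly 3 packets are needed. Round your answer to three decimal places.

Geometric (trials to first success), p = 0.891.
P(Y = 3) = (1−p)^2 · p = 0.011881 · 0.891 = 0.01059

0.011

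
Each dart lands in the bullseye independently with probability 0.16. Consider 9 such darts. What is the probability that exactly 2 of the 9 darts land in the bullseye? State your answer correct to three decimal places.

X ~ Binomial(n=9, p=0.16).
P(X=2) = C(9,2) · p^2 · (1−p)^7
= 36 · 0.0256 · 0.29509 = 0.27196

0.272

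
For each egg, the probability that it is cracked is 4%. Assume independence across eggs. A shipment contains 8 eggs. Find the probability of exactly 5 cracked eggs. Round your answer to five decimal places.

0.00001

X ~ Binomial(n=8, p=0.04).
P(X=5) = C(8,5) · p^5 · (1−p)^3
= 56 · 1.024e-07 · 0.88474 = 0.0000051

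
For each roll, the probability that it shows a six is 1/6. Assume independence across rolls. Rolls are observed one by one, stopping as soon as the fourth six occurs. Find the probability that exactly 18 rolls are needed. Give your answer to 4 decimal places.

Y = trial on which the fourth success occurs; negative binomial, r=4, p=0.166667.
P(Y=18) = C(17,3) · p^4 · (1−p)^14
= 680 · 0.0007716 · 0.077887 = 0.040866

0.0409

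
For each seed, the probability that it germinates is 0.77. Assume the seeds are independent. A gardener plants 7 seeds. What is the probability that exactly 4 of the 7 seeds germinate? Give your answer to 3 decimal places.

0.150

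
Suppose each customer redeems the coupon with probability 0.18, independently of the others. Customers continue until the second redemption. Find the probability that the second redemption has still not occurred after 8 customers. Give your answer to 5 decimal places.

0.56339

Needing more than 8 customers ⇔ fewer than 2 successes in the first 8. With X ~ Binomial(8, 0.18), P(Y > 8) = P(X ≤ 1).
  k=0: C(8,0)·0.18^0·0.82^8 = 0.2044141
  k=1: C(8,1)·0.18^1·0.82^7 = 0.3589711
P(X ≤ 1) = 0.5633852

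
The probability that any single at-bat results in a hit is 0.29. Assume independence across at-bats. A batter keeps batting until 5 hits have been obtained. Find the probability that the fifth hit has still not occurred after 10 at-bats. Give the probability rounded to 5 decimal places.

0.86635

Needing more than 10 at-bats ⇔ fewer than 5 successes in the first 10. With X ~ Binomial(10, 0.29), P(Y > 10) = P(X ≤ 4).
  k=0: C(10,0)·0.29^0·0.71^10 = 0.0325524
  k=1: C(10,1)·0.29^1·0.71^9 = 0.1329607
  k=2: C(10,2)·0.29^2·0.71^8 = 0.2443854
  k=3: C(10,3)·0.29^3·0.71^7 = 0.2661851
  k=4: C(10,4)·0.29^4·0.71^6 = 0.1902661
P(X ≤ 4) = 0.8663497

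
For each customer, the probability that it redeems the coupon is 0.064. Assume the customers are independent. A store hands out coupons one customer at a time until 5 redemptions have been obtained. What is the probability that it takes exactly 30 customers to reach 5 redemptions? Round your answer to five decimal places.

0.00488

Y = trial on which the fifth success occurs; negative binomial, r=5, p=0.064.
P(Y=30) = C(29,4) · p^5 · (1−p)^25
= 23751 · 1.0737e-06 · 0.19138 = 0.0048807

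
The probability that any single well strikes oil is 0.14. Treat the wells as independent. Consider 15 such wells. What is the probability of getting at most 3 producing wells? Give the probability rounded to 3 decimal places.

0.852

X ~ Binomial(15, 0.14); P(X ≤ 3) = Σ C(15,k) p^k (1−p)^(15−k) over k:
  k=0: C(15,0)·0.14^0·0.86^15 = 0.10411
  k=1: C(15,1)·0.14^1·0.86^14 = 0.25421
  k=2: C(15,2)·0.14^2·0.86^13 = 0.28968
  k=3: C(15,3)·0.14^3·0.86^12 = 0.20435
Total = 0.85235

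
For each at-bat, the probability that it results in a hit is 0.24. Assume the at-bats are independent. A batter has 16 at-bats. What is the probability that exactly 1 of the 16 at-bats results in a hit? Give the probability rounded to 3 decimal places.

X ~ Binomial(n=16, p=0.24).
P(X=1) = C(16,1) · p^1 · (1−p)^15
= 16 · 0.24 · 0.016301 = 0.06259

0.063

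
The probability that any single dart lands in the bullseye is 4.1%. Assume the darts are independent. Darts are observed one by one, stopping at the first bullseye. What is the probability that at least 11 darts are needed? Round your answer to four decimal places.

0.6579

Y = number of darts to the first success; geometric, p = 0.041.
P(Y > 10) = P(first 10 all fail) = (1−p)^10 = 0.657940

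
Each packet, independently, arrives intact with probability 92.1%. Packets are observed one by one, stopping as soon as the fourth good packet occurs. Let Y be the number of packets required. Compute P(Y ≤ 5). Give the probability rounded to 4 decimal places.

0.9469

Finishing within 5 packets ⇔ at least 4 successes in the first 5. With X ~ Binomial(5, 0.921), P(Y ≤ 5) = 1 − P(X ≤ 3).
  k=0: C(5,0)·0.921^0·0.079^5 = 0.000003
  k=1: C(5,1)·0.921^1·0.079^4 = 0.000179
  k=2: C(5,2)·0.921^2·0.079^3 = 0.004182
  k=3: C(5,3)·0.921^3·0.079^2 = 0.048757
1 − 0.053121 = 0.946879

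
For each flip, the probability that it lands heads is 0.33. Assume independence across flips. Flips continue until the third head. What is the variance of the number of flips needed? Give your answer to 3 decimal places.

18.457

Y = total flips until the third success; negative binomial with r=3, p=0.33.
Var(Y) = r(1−p)/p² = 3·0.67 / 0.33² = 18.45730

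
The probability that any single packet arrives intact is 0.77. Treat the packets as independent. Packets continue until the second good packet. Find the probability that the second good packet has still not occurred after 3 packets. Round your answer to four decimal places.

Needing more than 3 packets ⇔ fewer than 2 successes in the first 3. With X ~ Binomial(3, 0.77), P(Y > 3) = P(X ≤ 1).
  k=0: C(3,0)·0.77^0·0.23^3 = 0.012167
  k=1: C(3,1)·0.77^1·0.23^2 = 0.122199
P(X ≤ 1) = 0.134366

0.1344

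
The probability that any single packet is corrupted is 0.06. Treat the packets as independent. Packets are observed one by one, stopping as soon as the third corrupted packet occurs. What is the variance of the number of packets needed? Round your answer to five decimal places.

Y = total packets until the third success; negative binomial with r=3, p=0.06.
Var(Y) = r(1−p)/p² = 3·0.94 / 0.06² = 783.3333333

783.33333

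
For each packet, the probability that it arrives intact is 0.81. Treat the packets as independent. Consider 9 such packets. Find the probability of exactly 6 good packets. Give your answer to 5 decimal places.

0.16272

X ~ Binomial(n=9, p=0.81).
P(X=6) = C(9,6) · p^6 · (1−p)^3
= 84 · 0.28243 · 0.006859 = 0.1627235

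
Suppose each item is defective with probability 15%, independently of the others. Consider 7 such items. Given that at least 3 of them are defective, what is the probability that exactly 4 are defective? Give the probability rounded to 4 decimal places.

X ~ Binomial(7, 0.15). Want P(X=4 | X≥3) = P(X=4) / P(X≥3).
P(X=4) = C(7,4)·0.15^4·0.85^3 = 0.010882
P(X≥3) = 1 − 0.320577 − 0.396007 − 0.209651 = 0.073765
Ratio = 0.010882 / 0.073765 = 0.147516

0.1475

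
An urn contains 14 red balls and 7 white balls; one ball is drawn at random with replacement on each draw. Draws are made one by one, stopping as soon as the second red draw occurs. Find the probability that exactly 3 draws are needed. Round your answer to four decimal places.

Y = trial on which the second success occurs; negative binomial, r=2, p=0.666667.
P(Y=3) = C(2,1) · p^2 · (1−p)^1
= 2 · 0.44444 · 0.33333 = 0.296296

0.2963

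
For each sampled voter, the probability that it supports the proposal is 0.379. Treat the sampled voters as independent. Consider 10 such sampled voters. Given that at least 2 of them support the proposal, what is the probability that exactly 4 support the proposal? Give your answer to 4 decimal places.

X ~ Binomial(10, 0.379). Want P(X=4 | X≥2) = P(X=4) / P(X≥2).
P(X=4) = C(10,4)·0.379^4·0.621^6 = 0.248500
P(X≥2) = 1 − 0.008529 − 0.052055 = 0.939416
Ratio = 0.248500 / 0.939416 = 0.264526

0.2645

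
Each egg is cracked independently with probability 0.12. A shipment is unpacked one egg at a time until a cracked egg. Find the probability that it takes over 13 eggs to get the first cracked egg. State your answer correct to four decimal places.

Y = number of eggs to the first success; geometric, p = 0.12.
P(Y > 13) = P(first 13 all fail) = (1−p)^13 = 0.189791

0.1898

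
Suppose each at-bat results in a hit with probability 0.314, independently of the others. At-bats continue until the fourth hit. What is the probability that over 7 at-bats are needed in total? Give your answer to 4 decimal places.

0.8551

Needing more than 7 at-bats ⇔ fewer than 4 successes in the first 7. With X ~ Binomial(7, 0.314), P(Y > 7) = P(X ≤ 3).
  k=0: C(7,0)·0.314^0·0.686^7 = 0.071494
  k=1: C(7,1)·0.314^1·0.686^6 = 0.229072
  k=2: C(7,2)·0.314^2·0.686^5 = 0.314557
  k=3: C(7,3)·0.314^3·0.686^4 = 0.239968
P(X ≤ 3) = 0.855091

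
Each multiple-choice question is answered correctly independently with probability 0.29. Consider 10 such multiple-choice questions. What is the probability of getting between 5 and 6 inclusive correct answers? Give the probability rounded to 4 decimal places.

0.1250

X ~ Binomial(10, 0.29); P(5 ≤ X ≤ 6) = Σ C(10,k) p^k (1−p)^(10−k) over k:
  k=5: C(10,5)·0.29^5·0.71^5 = 0.093257
  k=6: C(10,6)·0.29^6·0.71^4 = 0.031742
Total = 0.125000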